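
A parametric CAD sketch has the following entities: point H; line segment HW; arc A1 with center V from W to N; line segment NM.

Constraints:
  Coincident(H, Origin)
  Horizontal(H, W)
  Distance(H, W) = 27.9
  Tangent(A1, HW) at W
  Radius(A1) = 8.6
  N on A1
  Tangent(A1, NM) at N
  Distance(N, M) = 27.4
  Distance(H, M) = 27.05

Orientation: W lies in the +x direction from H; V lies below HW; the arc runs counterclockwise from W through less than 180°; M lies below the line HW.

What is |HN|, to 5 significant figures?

21.115

H is at the origin; HW is horizontal with |HW| = 27.9 and W on the +x side, so W = (27.900, 0.0000). The tangent condition forces VW to be normal to HW, so V = W + (0, -8.6) = (27.900, -8.6000). Since VN ⟂ NM (tangency), |VM| = √(8.6² + 27.4²) = 28.718 regardless of where N sits on A1. So M lies on both circle(H, 27.05) and circle(V, 28.718); the below-HW intersection is M = (5.4409, -26.497). N is the foot of the tangent from M: N = (20.772, -3.7880).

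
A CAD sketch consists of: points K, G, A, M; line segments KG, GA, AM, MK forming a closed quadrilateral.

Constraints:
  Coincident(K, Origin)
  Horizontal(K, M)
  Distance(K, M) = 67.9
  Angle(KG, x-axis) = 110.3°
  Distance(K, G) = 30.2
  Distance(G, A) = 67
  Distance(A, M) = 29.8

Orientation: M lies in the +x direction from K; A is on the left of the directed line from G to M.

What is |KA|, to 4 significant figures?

62.87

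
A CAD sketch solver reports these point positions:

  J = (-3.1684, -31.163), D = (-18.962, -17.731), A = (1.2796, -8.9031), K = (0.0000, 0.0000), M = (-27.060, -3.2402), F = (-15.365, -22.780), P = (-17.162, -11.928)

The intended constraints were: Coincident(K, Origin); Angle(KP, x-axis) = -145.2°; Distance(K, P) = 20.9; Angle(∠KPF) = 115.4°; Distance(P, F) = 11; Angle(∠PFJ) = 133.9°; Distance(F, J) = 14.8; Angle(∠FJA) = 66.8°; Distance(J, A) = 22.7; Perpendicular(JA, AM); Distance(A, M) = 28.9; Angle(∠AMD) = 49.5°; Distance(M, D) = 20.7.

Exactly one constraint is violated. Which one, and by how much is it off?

Distance(M, D) = 20.7 — off by 4.10.

K = (0.00, 0.00) ✓; KP at -145.2° ✓; |KP| = 20.90 ✓; ∠KPF = 115.4° ✓; |PF| = 11.00 ✓; ∠PFJ = 133.9° ✓; |FJ| = 14.80 ✓; ∠FJA = 66.80° ✓; |JA| = 22.70 ✓; ∠(JA, AM) = 90.00° ✓; |AM| = 28.90 ✓; ∠AMD = 49.50° ✓; |MD| = 16.60 ✗.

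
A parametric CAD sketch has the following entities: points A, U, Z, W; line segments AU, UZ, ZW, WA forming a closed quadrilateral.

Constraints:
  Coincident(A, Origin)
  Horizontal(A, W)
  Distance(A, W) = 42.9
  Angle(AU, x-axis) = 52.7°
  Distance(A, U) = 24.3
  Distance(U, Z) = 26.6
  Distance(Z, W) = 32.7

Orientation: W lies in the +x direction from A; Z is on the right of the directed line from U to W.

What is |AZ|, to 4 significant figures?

13.00

Checks: |UZ| = 26.60 ✓; |ZW| = 32.70 ✓.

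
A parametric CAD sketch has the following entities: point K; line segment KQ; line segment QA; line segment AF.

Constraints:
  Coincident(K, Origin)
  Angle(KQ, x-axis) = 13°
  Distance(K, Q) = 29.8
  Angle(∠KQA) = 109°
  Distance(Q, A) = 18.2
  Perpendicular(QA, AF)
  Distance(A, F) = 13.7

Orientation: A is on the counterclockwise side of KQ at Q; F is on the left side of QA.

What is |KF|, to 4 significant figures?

31.43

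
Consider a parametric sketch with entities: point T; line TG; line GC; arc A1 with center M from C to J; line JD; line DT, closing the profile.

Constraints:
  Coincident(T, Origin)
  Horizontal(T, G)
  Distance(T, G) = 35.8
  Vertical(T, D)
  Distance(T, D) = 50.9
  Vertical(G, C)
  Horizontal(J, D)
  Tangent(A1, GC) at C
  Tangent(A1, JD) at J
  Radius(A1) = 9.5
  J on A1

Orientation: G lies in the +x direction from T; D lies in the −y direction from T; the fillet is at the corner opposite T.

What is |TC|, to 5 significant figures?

54.732

The virtual corner opposite T is at (35.800, -50.900). Since A1 is tangent to GC there, MC ⟂ GC and A1 meets JD tangentially, so MJ is at right angles to JD, with radius 9.5, so the center M sits 9.5 in from both sides at M = (26.300, -41.400). That places the tangent points at C = (35.800, -41.400) on GC and J = (26.300, -50.900) on JD. Then |TC| = |C − T| = 54.732.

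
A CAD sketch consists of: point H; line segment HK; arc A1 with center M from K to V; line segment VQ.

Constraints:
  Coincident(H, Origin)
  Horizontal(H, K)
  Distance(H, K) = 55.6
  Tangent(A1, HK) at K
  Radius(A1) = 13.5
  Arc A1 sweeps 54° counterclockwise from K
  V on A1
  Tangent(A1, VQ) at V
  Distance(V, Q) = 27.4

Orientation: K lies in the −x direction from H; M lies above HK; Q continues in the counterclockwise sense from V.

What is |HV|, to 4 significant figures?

45.02

H is at the origin; HK is horizontal with |HK| = 55.6 and K on the −x side, so K = (-55.60, 0.000). Tangency of A1 to HK means the radius MK is perpendicular to HK, so M = K + (0, 13.5) = (-55.60, 13.50). On A1, K sits at bearing -90° from M; a 54° counterclockwise sweep puts V at bearing -36°, so V = M + 13.5·(cos -36°, sin -36°) = (-44.68, 5.565). Then |HV| = |V − H| = 45.02.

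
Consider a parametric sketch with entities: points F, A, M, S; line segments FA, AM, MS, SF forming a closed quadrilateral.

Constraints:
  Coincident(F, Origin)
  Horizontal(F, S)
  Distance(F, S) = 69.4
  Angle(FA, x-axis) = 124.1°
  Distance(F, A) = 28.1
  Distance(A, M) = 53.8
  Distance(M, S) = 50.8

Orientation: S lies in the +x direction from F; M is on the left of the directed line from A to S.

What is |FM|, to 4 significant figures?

52.45

F is at the origin; FS is horizontal with |FS| = 69.4 and S in +x, so S = (69.4, 0). FA runs at 124.1° with |FA| = 28.1, so A = (-15.75, 23.27). M is determined by |AM| = 53.8 and |MS| = 50.8 together: it lies at the intersection of circle(A, 53.8) and circle(S, 50.8). With |AS| = 88.28, the foot of the radical line on AS is 45.92 from A and the perpendicular offset is √(53.8² − 45.92²) = 28.04. Taking the left-of-AS solution: M = (35.93, 38.21).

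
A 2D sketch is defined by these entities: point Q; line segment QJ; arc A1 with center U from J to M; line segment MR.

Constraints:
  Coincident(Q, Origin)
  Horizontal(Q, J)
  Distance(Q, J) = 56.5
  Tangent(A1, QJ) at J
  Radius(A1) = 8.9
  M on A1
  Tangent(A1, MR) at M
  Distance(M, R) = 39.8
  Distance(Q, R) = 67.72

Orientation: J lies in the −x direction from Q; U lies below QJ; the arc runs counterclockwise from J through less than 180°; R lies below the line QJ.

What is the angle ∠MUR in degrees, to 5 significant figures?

77.395°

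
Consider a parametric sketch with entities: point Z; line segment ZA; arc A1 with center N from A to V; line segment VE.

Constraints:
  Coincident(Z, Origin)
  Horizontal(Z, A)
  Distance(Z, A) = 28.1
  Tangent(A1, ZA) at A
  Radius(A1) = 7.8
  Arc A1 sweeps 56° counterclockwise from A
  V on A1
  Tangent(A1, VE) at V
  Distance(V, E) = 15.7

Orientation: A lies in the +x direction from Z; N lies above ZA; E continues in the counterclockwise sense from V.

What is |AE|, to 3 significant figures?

22.4

Z is at the origin; ZA is horizontal with |ZA| = 28.1 and A on the +x side, so A = (28.1, 0.00). Since A1 is tangent to ZA there, NA ⟂ ZA, so N = A + (0, 7.8) = (28.1, 7.80). On A1, A sits at bearing -90° from N; a 56° counterclockwise sweep puts V at bearing -34°, so V = N + 7.8·(cos -34°, sin -34°) = (34.6, 3.44). Since A1 is tangent to VE there, NV ⟂ VE, so VE runs along (−sin -34°, cos -34°); with |VE| = 15.7, E = (43.3, 16.5). Then |AE| = |E − A| = 22.4.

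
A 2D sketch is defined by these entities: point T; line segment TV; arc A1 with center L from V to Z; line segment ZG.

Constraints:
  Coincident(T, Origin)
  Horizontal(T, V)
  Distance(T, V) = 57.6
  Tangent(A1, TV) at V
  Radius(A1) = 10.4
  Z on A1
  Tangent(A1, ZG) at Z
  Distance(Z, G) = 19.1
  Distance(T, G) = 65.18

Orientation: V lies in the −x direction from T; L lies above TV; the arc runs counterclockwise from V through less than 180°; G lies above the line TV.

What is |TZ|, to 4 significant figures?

50.55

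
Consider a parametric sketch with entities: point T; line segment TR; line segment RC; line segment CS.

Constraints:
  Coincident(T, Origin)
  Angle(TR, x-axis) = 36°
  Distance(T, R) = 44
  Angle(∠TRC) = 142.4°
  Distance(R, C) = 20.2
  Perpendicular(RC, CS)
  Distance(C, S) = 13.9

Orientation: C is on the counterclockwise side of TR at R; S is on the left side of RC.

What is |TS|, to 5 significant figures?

56.562

T is at the origin; TR runs at 36.0° with length 44.0, so R = 44.0·(cos 36.0°, sin 36.0°) = (35.597, 25.863). ∠TRC = 142.4°, so RC runs at 36.0° + (180° − 142.4°) = 73.600° from the x-axis; with |RC| = 20.2, C = R + 20.2·(cos 73.600°, sin 73.600°) = (41.300, 45.241). RC is perpendicular to CS; with |CS| = 13.9 on the left of RC, S = C + 13.9·(-0.95931, 0.28234) = (27.966, 49.165). Then |TS| = |S − T| = 56.562.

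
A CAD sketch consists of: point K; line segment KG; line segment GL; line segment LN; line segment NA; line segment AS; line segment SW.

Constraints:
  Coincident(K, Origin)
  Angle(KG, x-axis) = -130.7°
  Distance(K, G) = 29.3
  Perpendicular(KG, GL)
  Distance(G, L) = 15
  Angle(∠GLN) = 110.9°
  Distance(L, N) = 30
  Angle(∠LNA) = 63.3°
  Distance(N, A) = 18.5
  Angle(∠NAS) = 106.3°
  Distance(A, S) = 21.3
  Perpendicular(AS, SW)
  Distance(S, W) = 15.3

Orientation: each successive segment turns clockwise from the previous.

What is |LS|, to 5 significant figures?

12.704

K is at the origin; KG runs at -130.7° with length 29.3, so G = (-19.106, -22.213). The perpendicularity gives GL at right angles to KG, so GL runs at 139.30°; with |GL| = 15.0, L = (-30.478, -12.432). ∠GLN = 110.9° gives LN at 70.200° from the x-axis; with |LN| = 30.0, N = (-20.316, 15.795). ∠LNA = 63.3° gives NA at -46.500° from the x-axis; with |NA| = 18.5, A = (-7.5818, 2.3751). ∠NAS = 106.3° gives AS at -120.20° from the x-axis; with |AS| = 21.3, S = (-18.296, -16.034). Then |LS| = |S − L| = 12.704.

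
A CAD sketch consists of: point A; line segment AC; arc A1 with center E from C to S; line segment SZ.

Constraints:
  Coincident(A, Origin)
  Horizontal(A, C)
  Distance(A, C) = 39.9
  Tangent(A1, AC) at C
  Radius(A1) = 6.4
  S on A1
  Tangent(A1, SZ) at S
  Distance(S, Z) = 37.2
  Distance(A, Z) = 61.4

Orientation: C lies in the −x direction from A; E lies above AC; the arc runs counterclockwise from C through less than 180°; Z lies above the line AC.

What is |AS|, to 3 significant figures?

34.6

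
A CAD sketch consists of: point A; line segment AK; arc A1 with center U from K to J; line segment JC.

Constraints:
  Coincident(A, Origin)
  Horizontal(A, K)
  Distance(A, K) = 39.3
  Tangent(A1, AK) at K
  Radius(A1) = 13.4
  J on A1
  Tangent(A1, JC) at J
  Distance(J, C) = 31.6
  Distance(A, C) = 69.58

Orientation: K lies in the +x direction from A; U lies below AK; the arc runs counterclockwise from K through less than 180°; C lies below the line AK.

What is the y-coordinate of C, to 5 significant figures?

-44.746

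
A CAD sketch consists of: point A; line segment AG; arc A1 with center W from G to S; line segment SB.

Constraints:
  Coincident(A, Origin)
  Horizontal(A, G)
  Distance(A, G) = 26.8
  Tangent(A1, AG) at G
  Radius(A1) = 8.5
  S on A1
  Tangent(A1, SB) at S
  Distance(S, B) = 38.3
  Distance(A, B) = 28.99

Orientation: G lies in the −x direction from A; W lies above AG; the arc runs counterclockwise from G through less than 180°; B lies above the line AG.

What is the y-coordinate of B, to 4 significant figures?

28.08

Checks: |WS| = 8.500 ✓; ∠(WS, SB) = 90.00° ✓; |SB| = 38.30 ✓; |AB| = 28.99 ✓.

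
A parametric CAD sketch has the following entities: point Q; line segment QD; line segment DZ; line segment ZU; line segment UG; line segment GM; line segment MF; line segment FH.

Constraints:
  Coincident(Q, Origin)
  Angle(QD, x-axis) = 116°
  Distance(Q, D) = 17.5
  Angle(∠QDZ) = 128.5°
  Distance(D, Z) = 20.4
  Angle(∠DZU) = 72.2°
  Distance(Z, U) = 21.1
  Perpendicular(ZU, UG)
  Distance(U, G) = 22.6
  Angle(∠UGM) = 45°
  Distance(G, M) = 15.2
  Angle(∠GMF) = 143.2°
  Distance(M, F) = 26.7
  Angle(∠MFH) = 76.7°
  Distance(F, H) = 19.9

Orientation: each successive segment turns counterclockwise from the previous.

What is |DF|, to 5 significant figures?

34.000

∠UGM = 45.0° gives GM at 140.30° from the x-axis; with |GM| = 15.2, M = (-14.830, 10.931). ∠GMF = 143.2° gives MF at 177.10° from the x-axis; with |MF| = 26.7, F = (-41.496, 12.282). Then |DF| = |F − D| = 34.000.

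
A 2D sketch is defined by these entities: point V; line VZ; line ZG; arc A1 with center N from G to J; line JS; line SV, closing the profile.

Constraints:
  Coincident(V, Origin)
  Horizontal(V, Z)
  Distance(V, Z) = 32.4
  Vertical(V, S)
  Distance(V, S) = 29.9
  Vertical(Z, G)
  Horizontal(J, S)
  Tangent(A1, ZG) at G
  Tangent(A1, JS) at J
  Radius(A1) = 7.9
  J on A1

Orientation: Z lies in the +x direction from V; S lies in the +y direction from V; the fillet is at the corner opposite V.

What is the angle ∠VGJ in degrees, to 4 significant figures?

79.18°

V is at the origin; VZ is horizontal with |VZ| = 32.4 and Z on the +x side, so Z = (32.40, 0.000). VS is vertical with |VS| = 29.9 and S on the +y side, so S = (0.000, 29.90). The virtual corner opposite V is at (32.40, 29.90). Since A1 is tangent to ZG there, NG ⟂ ZG and the tangent condition forces NJ to be normal to JS, with radius 7.9, so the center N sits 7.9 in from both sides at N = (24.50, 22.00). That places the tangent points at G = (32.40, 22.00) on ZG and J = (24.50, 29.90) on JS. Then cos ∠VGJ = GV·GJ / (|GV||GJ|), giving 79.18°.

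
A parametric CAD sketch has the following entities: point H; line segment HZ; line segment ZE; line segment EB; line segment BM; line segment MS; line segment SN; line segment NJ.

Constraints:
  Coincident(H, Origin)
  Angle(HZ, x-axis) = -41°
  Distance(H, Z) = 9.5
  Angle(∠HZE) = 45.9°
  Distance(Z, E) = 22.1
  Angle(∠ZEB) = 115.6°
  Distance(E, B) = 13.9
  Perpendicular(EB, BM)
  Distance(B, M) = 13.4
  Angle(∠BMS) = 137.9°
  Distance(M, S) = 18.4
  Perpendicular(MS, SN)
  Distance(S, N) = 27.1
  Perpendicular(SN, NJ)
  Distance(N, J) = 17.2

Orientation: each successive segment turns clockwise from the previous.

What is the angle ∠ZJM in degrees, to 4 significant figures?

56.52°

H is at the origin; HZ runs at -41.0° with length 9.5, so Z = (7.170, -6.233). ∠HZE = 45.9° gives ZE at -175.1° from the x-axis; with |ZE| = 22.1, E = (-14.85, -8.120). ∠ZEB = 115.6° gives EB at 120.5° from the x-axis; with |EB| = 13.9, B = (-21.90, 3.856). The perpendicularity gives BM at right angles to EB, so BM runs at 30.50°; with |BM| = 13.4, M = (-10.36, 10.66). ∠BMS = 137.9° gives MS at -11.60° from the x-axis; with |MS| = 18.4, S = (7.666, 6.958). MS ⟂ SN, so SN runs at -101.6°; with |SN| = 27.1, N = (2.217, -19.59). SN ⟂ NJ, so NJ runs at 168.4°; with |NJ| = 17.2, J = (-14.63, -16.13). Then cos ∠ZJM = JZ·JM / (|JZ||JM|), giving 56.52°.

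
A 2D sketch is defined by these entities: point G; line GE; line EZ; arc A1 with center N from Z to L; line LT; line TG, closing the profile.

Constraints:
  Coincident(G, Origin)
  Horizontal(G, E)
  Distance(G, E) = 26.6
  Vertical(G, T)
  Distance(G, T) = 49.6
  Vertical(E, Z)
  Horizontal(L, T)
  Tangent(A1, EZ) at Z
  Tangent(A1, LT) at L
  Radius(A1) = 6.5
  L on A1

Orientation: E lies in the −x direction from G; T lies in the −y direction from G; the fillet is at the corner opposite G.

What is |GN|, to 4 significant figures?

47.56

G is at the origin; G and E share the same y with |GE| = 26.6 and E on the −x side, so E = (-26.60, 0.000). G and T share the same x with |GT| = 49.6 and T on the −y side, so T = (0.000, -49.60). The virtual corner opposite G is at (-26.60, -49.60). Since A1 is tangent to EZ there, NZ ⟂ EZ and since A1 is tangent to LT there, NL ⟂ LT, with radius 6.5, so the center N sits 6.5 in from both sides at N = (-20.10, -43.10). Then |GN| = |N − G| = 47.56.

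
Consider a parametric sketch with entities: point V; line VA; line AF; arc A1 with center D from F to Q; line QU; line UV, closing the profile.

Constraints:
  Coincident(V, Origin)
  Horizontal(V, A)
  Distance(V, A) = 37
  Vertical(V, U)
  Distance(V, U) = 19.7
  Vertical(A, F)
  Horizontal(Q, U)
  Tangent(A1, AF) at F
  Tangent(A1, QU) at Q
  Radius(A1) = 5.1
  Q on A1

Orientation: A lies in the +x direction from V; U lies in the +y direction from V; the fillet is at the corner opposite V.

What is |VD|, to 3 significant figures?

35.1

V and U share the same x with |VU| = 19.7 and U on the +y side, so U = (0.00, 19.7). The virtual corner opposite V is at (37.0, 19.7). A1 meets AF tangentially, so DF is at right angles to AF and tangency of A1 to QU means the radius DQ is perpendicular to QU, with radius 5.1, so the center D sits 5.1 in from both sides at D = (31.9, 14.6). Then |VD| = |D − V| = 35.1.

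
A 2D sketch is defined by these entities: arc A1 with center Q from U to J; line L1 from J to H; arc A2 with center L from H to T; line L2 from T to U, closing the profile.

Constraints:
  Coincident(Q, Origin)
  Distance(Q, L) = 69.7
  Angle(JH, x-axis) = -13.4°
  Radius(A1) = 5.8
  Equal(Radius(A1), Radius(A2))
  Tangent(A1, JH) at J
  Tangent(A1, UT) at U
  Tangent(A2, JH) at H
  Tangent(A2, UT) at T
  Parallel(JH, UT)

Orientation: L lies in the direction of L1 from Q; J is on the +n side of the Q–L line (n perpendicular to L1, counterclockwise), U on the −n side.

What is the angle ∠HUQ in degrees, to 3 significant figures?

80.6°

The slot axis is L1's direction at -13.4°, so u = (cos -13.4°, sin -13.4°) = (0.973, -0.232) and n = (−sin -13.4°, cos -13.4°) = (0.232, 0.973). Q is at the origin and L lies 69.7 along u from Q, so L = 69.7·u = (67.8, -16.2). Tangency of A1 to both parallel lines with radius 5.8 puts J and U at Q ± 5.8·n: J = (1.34, 5.64), U = (-1.34, -5.64). Equal radii place H and T the same way about L: H = L + 5.8·n = (69.1, -10.5), T = L − 5.8·n = (66.5, -21.8). Then cos ∠HUQ = UH·UQ / (|UH||UQ|), giving 80.6°.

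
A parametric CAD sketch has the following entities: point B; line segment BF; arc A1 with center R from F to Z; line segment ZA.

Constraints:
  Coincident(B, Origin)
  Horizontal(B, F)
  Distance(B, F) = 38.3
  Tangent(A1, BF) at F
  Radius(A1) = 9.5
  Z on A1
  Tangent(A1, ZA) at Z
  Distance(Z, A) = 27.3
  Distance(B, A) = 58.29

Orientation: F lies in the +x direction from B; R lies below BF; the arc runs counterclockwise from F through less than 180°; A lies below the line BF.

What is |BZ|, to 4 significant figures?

33.47

B is at the origin; B and F share the same y with |BF| = 38.3 and F on the +x side, so F = (38.30, 0.000). Since A1 is tangent to BF there, RF ⟂ BF, so R = F + (0, -9.5) = (38.30, -9.500). Since RZ ⟂ ZA (tangency), |RA| = √(9.5² + 27.3²) = 28.91 regardless of where Z sits on A1. So A lies on both circle(B, 58.29) and circle(R, 28.91); the below-BF intersection is A = (44.41, -37.75). Z is the foot of the tangent from A: Z = (30.19, -14.45).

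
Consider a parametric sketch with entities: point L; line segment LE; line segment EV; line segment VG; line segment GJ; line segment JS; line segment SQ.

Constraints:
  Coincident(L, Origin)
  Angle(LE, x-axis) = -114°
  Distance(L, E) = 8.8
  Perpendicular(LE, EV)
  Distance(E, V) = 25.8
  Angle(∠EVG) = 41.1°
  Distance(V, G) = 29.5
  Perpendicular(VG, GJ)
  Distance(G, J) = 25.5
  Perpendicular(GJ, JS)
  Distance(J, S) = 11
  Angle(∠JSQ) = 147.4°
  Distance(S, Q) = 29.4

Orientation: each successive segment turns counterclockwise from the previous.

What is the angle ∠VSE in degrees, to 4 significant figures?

42.25°

L is at the origin; LE runs at -114.0° with length 8.8, so E = (-3.579, -8.039). LE ⟂ EV, so EV runs at -24.00°; with |EV| = 25.8, V = (19.99, -18.53). ∠EVG = 41.1° gives VG at 114.9° from the x-axis; with |VG| = 29.5, G = (7.570, 8.225). VG ⟂ GJ, so GJ runs at -155.1°; with |GJ| = 25.5, J = (-15.56, -2.512). GJ is perpendicular to JS, so JS runs at -65.10°; with |JS| = 11.0, S = (-10.93, -12.49). Then cos ∠VSE = SV·SE / (|SV||SE|), giving 42.25°.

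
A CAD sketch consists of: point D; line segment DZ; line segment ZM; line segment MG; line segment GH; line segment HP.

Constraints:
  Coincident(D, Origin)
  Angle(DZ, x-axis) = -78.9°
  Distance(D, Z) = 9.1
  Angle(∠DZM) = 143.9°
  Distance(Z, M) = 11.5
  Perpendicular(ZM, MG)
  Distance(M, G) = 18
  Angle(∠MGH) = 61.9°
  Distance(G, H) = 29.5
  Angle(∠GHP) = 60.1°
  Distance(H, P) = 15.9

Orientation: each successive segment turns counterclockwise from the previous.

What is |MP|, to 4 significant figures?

13.26

∠MGH = 61.9° gives GH at 165.3° from the x-axis; with |GH| = 29.5, H = (-6.115, 3.950). ∠GHP = 60.1° gives HP at -74.80° from the x-axis; with |HP| = 15.9, P = (-1.946, -11.39). Then |MP| = |P − M| = 13.26.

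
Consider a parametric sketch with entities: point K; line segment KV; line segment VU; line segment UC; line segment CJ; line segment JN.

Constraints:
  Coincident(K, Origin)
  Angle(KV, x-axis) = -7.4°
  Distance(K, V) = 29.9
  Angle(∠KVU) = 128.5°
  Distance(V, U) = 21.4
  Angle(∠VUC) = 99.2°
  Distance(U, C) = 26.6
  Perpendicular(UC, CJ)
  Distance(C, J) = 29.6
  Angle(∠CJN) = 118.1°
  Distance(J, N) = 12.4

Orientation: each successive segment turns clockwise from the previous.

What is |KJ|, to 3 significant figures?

16.9

K is at the origin; KV runs at -7.4° with length 29.9, so V = (29.7, -3.85). ∠KVU = 128.5° gives VU at -58.9° from the x-axis; with |VU| = 21.4, U = (40.7, -22.2). ∠VUC = 99.2° gives UC at -140° from the x-axis; with |UC| = 26.6, C = (20.4, -39.4). UC is perpendicular to CJ, so CJ runs at 130°; with |CJ| = 29.6, J = (1.27, -16.8). Then |KJ| = |J − K| = 16.9.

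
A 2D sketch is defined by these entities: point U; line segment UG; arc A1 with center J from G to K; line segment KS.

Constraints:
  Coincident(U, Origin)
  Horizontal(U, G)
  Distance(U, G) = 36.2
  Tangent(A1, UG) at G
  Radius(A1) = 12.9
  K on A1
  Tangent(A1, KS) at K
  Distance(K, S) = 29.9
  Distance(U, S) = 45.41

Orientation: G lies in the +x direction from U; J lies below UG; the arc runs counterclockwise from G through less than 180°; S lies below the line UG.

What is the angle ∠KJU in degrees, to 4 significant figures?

12.39°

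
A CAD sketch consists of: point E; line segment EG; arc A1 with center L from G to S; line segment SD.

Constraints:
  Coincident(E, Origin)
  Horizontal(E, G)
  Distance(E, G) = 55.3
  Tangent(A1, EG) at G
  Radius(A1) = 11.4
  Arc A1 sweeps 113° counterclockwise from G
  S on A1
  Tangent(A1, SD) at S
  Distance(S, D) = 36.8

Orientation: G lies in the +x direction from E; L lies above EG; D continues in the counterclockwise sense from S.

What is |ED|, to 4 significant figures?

71.53

E is at the origin; E and G share the same y with |EG| = 55.3 and G on the +x side, so G = (55.30, 0.000). Since A1 is tangent to EG there, LG ⟂ EG, so L = G + (0, 11.4) = (55.30, 11.40). On A1, G sits at bearing -90° from L; a 113° counterclockwise sweep puts S at bearing 23°, so S = L + 11.4·(cos 23°, sin 23°) = (65.79, 15.85). A1 meets SD tangentially, so LS is at right angles to SD, so SD runs along (−sin 23°, cos 23°); with |SD| = 36.8, D = (51.41, 49.73). Then |ED| = |D − E| = 71.53.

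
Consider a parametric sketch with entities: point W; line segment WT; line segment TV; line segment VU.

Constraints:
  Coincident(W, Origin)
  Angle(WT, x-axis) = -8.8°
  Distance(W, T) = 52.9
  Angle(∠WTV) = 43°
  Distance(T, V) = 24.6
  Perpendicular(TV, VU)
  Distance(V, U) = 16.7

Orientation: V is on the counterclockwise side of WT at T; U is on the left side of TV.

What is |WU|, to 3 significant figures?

24.0

W is at the origin; WT runs at -8.8° with length 52.9, so T = 52.9·(cos -8.8°, sin -8.8°) = (52.3, -8.09). ∠WTV = 43.0°, so TV runs at -8.8° + (180° − 43.0°) = 128° from the x-axis; with |TV| = 24.6, V = T + 24.6·(cos 128°, sin 128°) = (37.1, 11.2). TV is perpendicular to VU; with |VU| = 16.7 on the left of TV, U = V + 16.7·(-0.786, -0.618) = (23.9, 0.912). Then |WU| = |U − W| = 24.0.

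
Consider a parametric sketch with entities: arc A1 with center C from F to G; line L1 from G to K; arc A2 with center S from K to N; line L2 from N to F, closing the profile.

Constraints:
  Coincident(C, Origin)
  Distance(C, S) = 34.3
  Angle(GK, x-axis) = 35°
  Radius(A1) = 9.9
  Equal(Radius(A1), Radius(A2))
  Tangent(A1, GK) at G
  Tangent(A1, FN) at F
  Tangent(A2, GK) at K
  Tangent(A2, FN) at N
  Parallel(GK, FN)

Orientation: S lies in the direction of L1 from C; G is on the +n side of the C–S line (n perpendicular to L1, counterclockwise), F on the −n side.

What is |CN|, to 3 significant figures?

35.7

The slot axis is L1's direction at 35.0°, so u = (cos 35.0°, sin 35.0°) = (0.819, 0.574) and n = (−sin 35.0°, cos 35.0°) = (-0.574, 0.819). C is at the origin and S lies 34.3 along u from C, so S = 34.3·u = (28.1, 19.7). Tangency of A1 to both parallel lines with radius 9.9 puts G and F at C ± 9.9·n: G = (-5.68, 8.11), F = (5.68, -8.11). Equal radii place K and N the same way about S: K = S + 9.9·n = (22.4, 27.8), N = S − 9.9·n = (33.8, 11.6). Then |CN| = |N − C| = 35.7.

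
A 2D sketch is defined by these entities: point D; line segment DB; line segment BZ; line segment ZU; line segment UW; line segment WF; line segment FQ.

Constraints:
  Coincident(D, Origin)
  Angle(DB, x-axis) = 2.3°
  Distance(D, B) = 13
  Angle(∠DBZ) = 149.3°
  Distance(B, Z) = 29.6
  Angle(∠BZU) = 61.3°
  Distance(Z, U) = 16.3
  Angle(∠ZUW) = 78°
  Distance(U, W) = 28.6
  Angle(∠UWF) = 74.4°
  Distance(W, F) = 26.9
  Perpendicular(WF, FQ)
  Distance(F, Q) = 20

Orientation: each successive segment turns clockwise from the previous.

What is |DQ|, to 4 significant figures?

45.70

D is at the origin; DB runs at 2.3° with length 13.0, so B = (12.99, 0.5217). ∠DBZ = 149.3° gives BZ at -28.40° from the x-axis; with |BZ| = 29.6, Z = (39.03, -13.56). ∠BZU = 61.3° gives ZU at -147.1° from the x-axis; with |ZU| = 16.3, U = (25.34, -22.41). ∠ZUW = 78.0° gives UW at 110.9° from the x-axis; with |UW| = 28.6, W = (15.14, 4.308). ∠UWF = 74.4° gives WF at 5.300° from the x-axis; with |WF| = 26.9, F = (41.92, 6.793). WF ⟂ FQ, so FQ runs at -84.70°; with |FQ| = 20.0, Q = (43.77, -13.12). Then |DQ| = |Q − D| = 45.70.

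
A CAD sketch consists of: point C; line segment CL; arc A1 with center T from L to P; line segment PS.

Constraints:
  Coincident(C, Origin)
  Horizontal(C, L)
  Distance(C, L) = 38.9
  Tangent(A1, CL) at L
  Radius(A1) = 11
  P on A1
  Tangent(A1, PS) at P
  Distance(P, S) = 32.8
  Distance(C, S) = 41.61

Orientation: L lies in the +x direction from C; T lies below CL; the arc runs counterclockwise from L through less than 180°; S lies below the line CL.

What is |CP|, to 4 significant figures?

29.47

Checks: |TP| = 11.00 ✓; ∠(TP, PS) = 90.00° ✓; |PS| = 32.80 ✓; |CS| = 41.61 ✓.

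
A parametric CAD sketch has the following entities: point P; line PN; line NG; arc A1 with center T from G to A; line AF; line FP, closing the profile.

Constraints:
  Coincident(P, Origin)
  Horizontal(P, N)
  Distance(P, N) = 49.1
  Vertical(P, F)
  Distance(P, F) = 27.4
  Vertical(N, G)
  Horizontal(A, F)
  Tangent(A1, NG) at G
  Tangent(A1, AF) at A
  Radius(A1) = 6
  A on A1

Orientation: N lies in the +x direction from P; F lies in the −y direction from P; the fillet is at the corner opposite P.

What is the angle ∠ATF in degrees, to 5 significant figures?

82.075°

P is at the origin; PN is horizontal with |PN| = 49.1 and N on the +x side, so N = (49.100, 0.0000). P and F share the same x with |PF| = 27.4 and F on the −y side, so F = (0.0000, -27.400). The virtual corner opposite P is at (49.100, -27.400). Tangency of A1 to NG means the radius TG is perpendicular to NG and since A1 is tangent to AF there, TA ⟂ AF, with radius 6.0, so the center T sits 6.0 in from both sides at T = (43.100, -21.400). That places the tangent points at G = (49.100, -21.400) on NG and A = (43.100, -27.400) on AF. Then cos ∠ATF = TA·TF / (|TA||TF|), giving 82.075°.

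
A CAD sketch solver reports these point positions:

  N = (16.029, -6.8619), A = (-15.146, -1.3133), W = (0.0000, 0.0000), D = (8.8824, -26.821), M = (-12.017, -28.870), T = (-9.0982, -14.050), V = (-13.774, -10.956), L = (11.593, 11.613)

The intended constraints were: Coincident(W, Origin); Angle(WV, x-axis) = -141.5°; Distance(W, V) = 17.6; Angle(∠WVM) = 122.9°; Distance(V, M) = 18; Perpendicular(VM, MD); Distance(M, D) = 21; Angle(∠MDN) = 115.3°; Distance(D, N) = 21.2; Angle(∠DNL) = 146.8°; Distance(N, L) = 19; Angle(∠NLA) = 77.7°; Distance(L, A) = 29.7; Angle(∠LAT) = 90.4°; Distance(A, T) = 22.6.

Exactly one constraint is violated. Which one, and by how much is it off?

Distance(A, T) = 22.6 — off by 8.50.

W = (0.00, 0.00) ✓; WV at -141.5° ✓; |WV| = 17.60 ✓; ∠WVM = 122.9° ✓; |VM| = 18.00 ✓; ∠(VM, MD) = 90.00° ✓; |MD| = 21.00 ✓; ∠MDN = 115.3° ✓; |DN| = 21.20 ✓; ∠DNL = 146.8° ✓; |NL| = 19.00 ✓; ∠NLA = 77.70° ✓; |LA| = 29.70 ✓; ∠LAT = 90.40° ✓; |AT| = 14.10 ✗.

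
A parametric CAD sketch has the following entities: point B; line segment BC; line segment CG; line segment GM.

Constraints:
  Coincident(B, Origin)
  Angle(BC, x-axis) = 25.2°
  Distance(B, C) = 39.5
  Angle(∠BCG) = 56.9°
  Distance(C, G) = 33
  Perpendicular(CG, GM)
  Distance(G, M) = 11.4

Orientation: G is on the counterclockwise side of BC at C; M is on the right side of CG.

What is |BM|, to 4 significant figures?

45.93

B is at the origin; BC runs at 25.2° with length 39.5, so C = 39.5·(cos 25.2°, sin 25.2°) = (35.74, 16.82). ∠BCG = 56.9°, so CG runs at 25.2° + (180° − 56.9°) = 148.3° from the x-axis; with |CG| = 33.0, G = C + 33.0·(cos 148.3°, sin 148.3°) = (7.664, 34.16). CG is perpendicular to GM; with |GM| = 11.4 on the right of CG, M = G + 11.4·(0.5255, 0.8508) = (13.65, 43.86). Then |BM| = |M − B| = 45.93.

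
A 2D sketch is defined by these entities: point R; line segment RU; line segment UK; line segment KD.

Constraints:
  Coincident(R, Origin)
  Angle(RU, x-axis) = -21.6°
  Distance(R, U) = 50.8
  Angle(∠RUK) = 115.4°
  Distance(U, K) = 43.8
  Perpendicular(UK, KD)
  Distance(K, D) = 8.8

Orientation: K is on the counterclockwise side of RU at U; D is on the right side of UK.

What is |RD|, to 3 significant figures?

85.4

∠RUK = 115.4°, so UK runs at -21.6° + (180° − 115.4°) = 43.0° from the x-axis; with |UK| = 43.8, K = U + 43.8·(cos 43.0°, sin 43.0°) = (79.3, 11.2). UK is perpendicular to KD; with |KD| = 8.8 on the right of UK, D = K + 8.8·(0.682, -0.731) = (85.3, 4.73). Then |RD| = |D − R| = 85.4.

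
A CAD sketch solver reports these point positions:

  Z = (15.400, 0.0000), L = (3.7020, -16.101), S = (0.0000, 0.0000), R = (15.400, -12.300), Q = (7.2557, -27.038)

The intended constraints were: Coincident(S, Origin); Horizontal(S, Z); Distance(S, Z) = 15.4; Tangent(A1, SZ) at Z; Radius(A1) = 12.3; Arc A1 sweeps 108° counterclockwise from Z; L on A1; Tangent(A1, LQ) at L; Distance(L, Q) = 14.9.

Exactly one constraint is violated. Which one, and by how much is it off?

Distance(L, Q) = 14.9 — off by 3.40.

S = (0.00, 0.00) ✓; S.y = 0.00, Z.y = 0.00 ✓; |SZ| = 15.40 ✓; ∠(RZ, ZS) = 90.00° ✓; |RZ| = 12.30 ✓; bearing(R→L) − bearing(R→Z) = 108.0° ✓; |RL| = 12.30 ✓; ∠(RL, LQ) = 90.00° ✓; |LQ| = 11.50 ✗.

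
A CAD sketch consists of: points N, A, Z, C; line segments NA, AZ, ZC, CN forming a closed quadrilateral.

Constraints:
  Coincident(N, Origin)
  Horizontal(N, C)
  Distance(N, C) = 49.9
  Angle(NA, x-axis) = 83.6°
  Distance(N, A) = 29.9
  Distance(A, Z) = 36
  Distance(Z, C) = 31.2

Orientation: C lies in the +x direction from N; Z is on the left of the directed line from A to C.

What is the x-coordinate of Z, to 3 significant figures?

39.3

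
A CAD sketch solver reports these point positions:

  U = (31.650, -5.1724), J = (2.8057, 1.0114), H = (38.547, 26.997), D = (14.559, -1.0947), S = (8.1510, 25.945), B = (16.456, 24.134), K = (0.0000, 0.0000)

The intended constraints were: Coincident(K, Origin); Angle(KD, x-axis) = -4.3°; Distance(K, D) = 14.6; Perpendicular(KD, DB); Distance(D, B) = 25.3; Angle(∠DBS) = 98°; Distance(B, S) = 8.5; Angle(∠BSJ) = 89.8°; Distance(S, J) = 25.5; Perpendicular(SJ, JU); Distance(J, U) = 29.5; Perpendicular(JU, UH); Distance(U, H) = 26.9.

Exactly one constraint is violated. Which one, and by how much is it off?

Distance(U, H) = 26.9 — off by 6.00.

K = (0.00, 0.00) ✓; KD at -4.300° ✓; |KD| = 14.60 ✓; ∠(KD, DB) = 90.00° ✓; |DB| = 25.30 ✓; ∠DBS = 98.00° ✓; |BS| = 8.500 ✓; ∠BSJ = 89.80° ✓; |SJ| = 25.50 ✓; ∠(SJ, JU) = 90.00° ✓; |JU| = 29.50 ✓; ∠(JU, UH) = 90.00° ✓; |UH| = 32.90 ✗.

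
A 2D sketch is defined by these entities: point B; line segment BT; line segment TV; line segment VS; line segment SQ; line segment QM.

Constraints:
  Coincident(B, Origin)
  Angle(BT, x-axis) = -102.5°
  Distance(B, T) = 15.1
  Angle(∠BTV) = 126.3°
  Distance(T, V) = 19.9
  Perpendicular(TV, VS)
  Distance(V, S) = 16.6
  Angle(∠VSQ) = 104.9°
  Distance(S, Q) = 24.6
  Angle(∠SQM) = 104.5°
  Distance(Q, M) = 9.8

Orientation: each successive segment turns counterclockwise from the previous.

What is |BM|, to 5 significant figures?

2.2327

B is at the origin; BT runs at -102.5° with length 15.1, so T = (-3.2682, -14.742). ∠BTV = 126.3° gives TV at -48.800° from the x-axis; with |TV| = 19.9, V = (9.8397, -29.715). The perpendicularity gives VS at right angles to TV, so VS runs at 41.200°; with |VS| = 16.6, S = (22.330, -18.781). ∠VSQ = 104.9° gives SQ at 116.30° from the x-axis; with |SQ| = 24.6, Q = (11.430, 3.2727). ∠SQM = 104.5° gives QM at -168.20° from the x-axis; with |QM| = 9.8, M = (1.8373, 1.2686). Then |BM| = |M − B| = 2.2327.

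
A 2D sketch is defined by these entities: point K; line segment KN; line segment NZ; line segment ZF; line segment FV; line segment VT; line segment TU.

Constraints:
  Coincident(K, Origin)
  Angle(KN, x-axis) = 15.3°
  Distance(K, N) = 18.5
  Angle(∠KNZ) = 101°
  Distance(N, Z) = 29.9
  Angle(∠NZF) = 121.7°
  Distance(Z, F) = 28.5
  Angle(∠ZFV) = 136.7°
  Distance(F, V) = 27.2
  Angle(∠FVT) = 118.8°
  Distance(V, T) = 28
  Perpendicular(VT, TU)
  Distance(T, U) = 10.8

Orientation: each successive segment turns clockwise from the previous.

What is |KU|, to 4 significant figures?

33.33

∠FVT = 118.8° gives VT at 133.5° from the x-axis; with |VT| = 28.0, T = (-29.59, -32.68). VT ⟂ TU, so TU runs at 43.50°; with |TU| = 10.8, U = (-21.76, -25.25). Then |KU| = |U − K| = 33.33.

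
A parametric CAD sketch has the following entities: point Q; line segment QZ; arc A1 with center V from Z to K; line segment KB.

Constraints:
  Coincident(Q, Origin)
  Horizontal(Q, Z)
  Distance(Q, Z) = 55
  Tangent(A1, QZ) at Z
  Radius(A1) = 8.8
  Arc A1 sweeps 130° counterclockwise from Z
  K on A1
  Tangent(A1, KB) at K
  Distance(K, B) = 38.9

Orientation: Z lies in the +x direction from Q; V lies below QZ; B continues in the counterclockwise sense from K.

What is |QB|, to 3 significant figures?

85.6

Q is at the origin; QZ is horizontal with |QZ| = 55.0 and Z on the +x side, so Z = (55.0, 0.00). The tangent condition forces VZ to be normal to QZ, so V = Z + (0, -8.8) = (55.0, -8.80). On A1, Z sits at bearing 90° from V; a 130° counterclockwise sweep puts K at bearing 220°, so K = V + 8.8·(cos 220°, sin 220°) = (48.3, -14.5). Since A1 is tangent to KB there, VK ⟂ KB, so KB runs along (−sin 220°, cos 220°); with |KB| = 38.9, B = (73.3, -44.3). Then |QB| = |B − Q| = 85.6.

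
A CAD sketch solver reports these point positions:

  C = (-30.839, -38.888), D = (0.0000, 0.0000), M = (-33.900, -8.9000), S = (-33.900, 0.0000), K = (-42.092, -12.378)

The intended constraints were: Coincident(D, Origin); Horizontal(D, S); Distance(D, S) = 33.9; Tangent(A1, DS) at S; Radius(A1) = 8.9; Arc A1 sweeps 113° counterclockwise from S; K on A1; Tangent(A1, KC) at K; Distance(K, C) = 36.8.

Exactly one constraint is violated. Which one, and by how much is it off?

Distance(K, C) = 36.8 — off by 8.00.

D = (0.00, 0.00) ✓; D.y = 0.00, S.y = 0.00 ✓; |DS| = 33.90 ✓; ∠(MS, SD) = 90.00° ✓; |MS| = 8.900 ✓; bearing(M→K) − bearing(M→S) = 113.0° ✓; |MK| = 8.900 ✓; ∠(MK, KC) = 90.00° ✓; |KC| = 28.80 ✗.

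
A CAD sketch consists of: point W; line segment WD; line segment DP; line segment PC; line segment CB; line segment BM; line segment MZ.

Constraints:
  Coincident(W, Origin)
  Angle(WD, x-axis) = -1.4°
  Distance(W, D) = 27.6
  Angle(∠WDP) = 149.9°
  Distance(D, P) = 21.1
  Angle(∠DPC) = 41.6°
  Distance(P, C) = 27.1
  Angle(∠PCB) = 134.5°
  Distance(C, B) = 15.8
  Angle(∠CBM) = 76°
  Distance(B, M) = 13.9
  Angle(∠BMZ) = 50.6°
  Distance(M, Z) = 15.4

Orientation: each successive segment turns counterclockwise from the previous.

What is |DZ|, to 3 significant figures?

16.8

∠CBM = 76.0° gives BM at -43.4° from the x-axis; with |BM| = 13.9, M = (16.5, -2.55). ∠BMZ = 50.6° gives MZ at 86.0° from the x-axis; with |MZ| = 15.4, Z = (17.5, 12.8). Then |DZ| = |Z − D| = 16.8.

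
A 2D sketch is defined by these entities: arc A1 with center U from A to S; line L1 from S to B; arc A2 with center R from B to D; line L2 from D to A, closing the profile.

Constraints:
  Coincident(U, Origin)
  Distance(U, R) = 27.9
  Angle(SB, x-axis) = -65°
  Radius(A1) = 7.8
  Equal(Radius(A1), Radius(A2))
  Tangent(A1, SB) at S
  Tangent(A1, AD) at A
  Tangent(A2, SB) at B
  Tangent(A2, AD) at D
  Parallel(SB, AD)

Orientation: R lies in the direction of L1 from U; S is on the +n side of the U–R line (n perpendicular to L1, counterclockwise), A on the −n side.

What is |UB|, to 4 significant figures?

28.97

The slot axis is L1's direction at -65.0°, so u = (cos -65.0°, sin -65.0°) = (0.4226, -0.9063) and n = (−sin -65.0°, cos -65.0°) = (0.9063, 0.4226). U is at the origin and R lies 27.9 along u from U, so R = 27.9·u = (11.79, -25.29). Tangency of A1 to both parallel lines with radius 7.8 puts S and A at U ± 7.8·n: S = (7.069, 3.296), A = (-7.069, -3.296). Equal radii place B and D the same way about R: B = R + 7.8·n = (18.86, -21.99), D = R − 7.8·n = (4.722, -28.58). Then |UB| = |B − U| = 28.97.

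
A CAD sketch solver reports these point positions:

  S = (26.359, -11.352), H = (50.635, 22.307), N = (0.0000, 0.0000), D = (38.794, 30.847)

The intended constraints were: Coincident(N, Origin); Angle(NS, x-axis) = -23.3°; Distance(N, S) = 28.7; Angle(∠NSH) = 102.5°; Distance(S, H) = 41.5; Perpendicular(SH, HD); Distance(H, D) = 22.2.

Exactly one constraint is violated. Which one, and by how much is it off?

Distance(H, D) = 22.2 — off by 7.60.

N = (0.00, 0.00) ✓; NS at -23.30° ✓; |NS| = 28.70 ✓; ∠NSH = 102.5° ✓; |SH| = 41.50 ✓; ∠(SH, HD) = 90.00° ✓; |HD| = 14.60 ✗.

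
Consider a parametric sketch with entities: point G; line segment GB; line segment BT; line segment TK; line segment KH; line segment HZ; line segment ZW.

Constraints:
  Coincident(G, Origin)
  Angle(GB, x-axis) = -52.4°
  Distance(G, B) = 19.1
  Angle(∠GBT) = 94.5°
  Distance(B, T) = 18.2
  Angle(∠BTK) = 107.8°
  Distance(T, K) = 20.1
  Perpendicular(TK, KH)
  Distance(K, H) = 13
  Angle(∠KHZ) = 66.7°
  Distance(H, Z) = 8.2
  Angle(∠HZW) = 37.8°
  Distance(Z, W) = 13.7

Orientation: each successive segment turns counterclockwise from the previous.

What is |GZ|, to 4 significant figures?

14.83

TK ⟂ KH, so KH runs at -164.7°; with |KH| = 13.0, H = (9.057, 10.76). ∠KHZ = 66.7° gives HZ at -51.40° from the x-axis; with |HZ| = 8.2, Z = (14.17, 4.355). Then |GZ| = |Z − G| = 14.83.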